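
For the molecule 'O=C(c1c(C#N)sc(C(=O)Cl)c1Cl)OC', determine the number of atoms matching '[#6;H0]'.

7

The query [#6;H0] means: any carbon with no attached hydrogen.
Check the 15 heavy atoms by environment: 1× s (aromatic, H0) → no; 4× c (aromatic, H0) → match; 3× C (H0) → match; 3× O (H0) → no; 2× Cl (H0) → no; 1× N (H0) → no; 1× C (H3) → no.
Summing the matching environments: 4 + 3 = 7 matching atoms.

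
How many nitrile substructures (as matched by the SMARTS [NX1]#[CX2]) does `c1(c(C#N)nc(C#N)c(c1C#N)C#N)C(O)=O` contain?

[NX1]#[CX2] is the SMARTS for a nitrile: a nitrogen triple-bonded to a two-connected carbon.
The molecule carries 4 separate instances of a nitrile (-C#N) meeting every constraint; each maps to a distinct set of atoms, giving 4 matches.

4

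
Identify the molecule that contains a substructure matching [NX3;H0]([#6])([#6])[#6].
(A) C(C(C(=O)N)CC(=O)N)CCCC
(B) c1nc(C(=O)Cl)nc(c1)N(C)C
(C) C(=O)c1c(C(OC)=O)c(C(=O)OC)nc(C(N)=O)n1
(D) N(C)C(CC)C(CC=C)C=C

B

[NX3;H0]([#6])([#6])[#6] describes a trivalent nitrogen with no H, bonded to three carbons (a tertiary amine).
(A) has a primary amide (-C(=O)NH2) but the amide nitrogen has H2 and only one carbon neighbour.
(B) contains a dimethylamino group (-N(CH3)2), which satisfies every atom and bond constraint.
(C) has a primary amide (-C(=O)NH2) but the amide nitrogen has H2 and only one carbon neighbour.
(D) has an N-methylamino group (-NHCH3) but the nitrogen still has one H (H1), not H0.
So the answer is (B).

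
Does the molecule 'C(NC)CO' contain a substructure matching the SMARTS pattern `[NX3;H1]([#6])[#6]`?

Yes

The pattern [NX3;H1]([#6])[#6] describes a trivalent nitrogen with one H, bonded to two carbons — a secondary amine.
The molecule carries an N-methylamino group (-NHCH3), whose atoms satisfy every constraint of the query, so the pattern matches.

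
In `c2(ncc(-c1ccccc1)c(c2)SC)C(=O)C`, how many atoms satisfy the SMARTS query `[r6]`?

12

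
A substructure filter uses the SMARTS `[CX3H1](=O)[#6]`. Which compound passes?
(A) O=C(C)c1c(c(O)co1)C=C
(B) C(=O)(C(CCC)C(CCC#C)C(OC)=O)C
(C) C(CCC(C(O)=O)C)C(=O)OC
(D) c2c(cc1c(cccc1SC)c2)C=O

D

[CX3H1](=O)[#6] describes an sp2 carbon with one H, double-bonded to O and single-bonded to carbon (an aldehyde).
(A) has an acetyl/ketone group (-C(=O)CH3) but the carbonyl carbon has H0 (two carbon neighbours), not H1.
(B) has a methyl-ester group (-C(=O)OCH3) but the carbonyl carbon has H0, not H1.
(C) has a carboxylic acid group (-C(=O)OH) but the carbonyl carbon has H0 and is bonded to O, not H1.
(D) contains an aldehyde (-CHO), which satisfies every atom and bond constraint.
So the answer is (D).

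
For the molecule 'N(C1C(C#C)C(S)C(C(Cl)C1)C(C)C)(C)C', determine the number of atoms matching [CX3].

The query [CX3] means: C with X3: aliphatic carbon with exactly 3 total connections.
Check the 16 heavy atoms by environment: 11× C (X4) → no; 1× Cl (X1) → no; 1× N (X3) → no; 2× C (X2) → no; 1× S (X2) → no.
No environment satisfies the query, so 0 matching atoms.

0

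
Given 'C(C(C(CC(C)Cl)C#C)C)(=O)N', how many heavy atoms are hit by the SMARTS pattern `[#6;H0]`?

The query [#6;H0] means: any carbon with no attached hydrogen.
Check the 12 heavy atoms by environment: 2× C (H3) → no; 4× C (H1) → no; 1× C (H2) → no; 2× C (H0) → match; 1× O (H0) → no; 1× N (H2) → no; 1× Cl (H0) → no.
That gives 2 matching atoms.

2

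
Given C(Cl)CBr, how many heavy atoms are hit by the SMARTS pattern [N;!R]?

0

Check the 4 heavy atoms by environment: 2× C (acyclic) → no; 1× Cl (acyclic) → no; 1× Br (acyclic) → no.
No environment satisfies the query, so 0 matching atoms.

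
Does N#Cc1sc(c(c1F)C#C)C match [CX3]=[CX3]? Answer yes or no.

The pattern [CX3]=[CX3] describes a non-aromatic C=C double bond between two sp2 carbons — an alkene.
The closest candidate here is an ethynyl group (-C#CH), but the C-C bond is a triple bond, not a double bond. No other fragment satisfies the full query, so there is no match.

No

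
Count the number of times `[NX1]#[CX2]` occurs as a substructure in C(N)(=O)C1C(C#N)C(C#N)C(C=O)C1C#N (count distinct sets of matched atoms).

3

[NX1]#[CX2] is the SMARTS for a nitrile: a nitrogen triple-bonded to a two-connected carbon.
The molecule carries 3 separate instances of a nitrile (-C#N) meeting every constraint; each maps to a distinct set of atoms, giving 3 matches.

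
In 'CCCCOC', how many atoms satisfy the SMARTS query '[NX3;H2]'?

The query [NX3;H2] means: aliphatic N with 3 total connections, two of them H — an -NH2 nitrogen (amine or amide).
Check the 6 heavy atoms by environment: 3× C (H2, X4) → no; 1× O (H0, X2) → no; 2× C (H3, X4) → no.
No environment satisfies the query, so 0 matching atoms.

0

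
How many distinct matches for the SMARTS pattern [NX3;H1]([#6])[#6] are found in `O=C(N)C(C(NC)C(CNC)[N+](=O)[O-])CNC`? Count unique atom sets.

[NX3;H1]([#6])[#6] is the SMARTS for a secondary amine: a trivalent nitrogen with one H, bonded to two carbons.
The molecule carries 3 separate instances of an N-methylamino group (-NHCH3) meeting every constraint; each maps to a distinct set of atoms, giving 3 matches.

3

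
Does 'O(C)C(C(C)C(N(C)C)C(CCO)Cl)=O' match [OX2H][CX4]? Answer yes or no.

Yes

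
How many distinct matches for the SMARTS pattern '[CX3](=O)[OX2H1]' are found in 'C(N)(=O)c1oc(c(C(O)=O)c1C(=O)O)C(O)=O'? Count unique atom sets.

[CX3](=O)[OX2H1] is the SMARTS for a carboxylic acid: an sp2 carbon double-bonded to O and single-bonded to an -OH oxygen.
The molecule carries 3 separate instances of a carboxylic acid group (-C(=O)OH) meeting every constraint; each maps to a distinct set of atoms, giving 3 matches.

3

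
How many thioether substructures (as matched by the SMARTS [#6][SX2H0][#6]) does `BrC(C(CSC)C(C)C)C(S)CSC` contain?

[#6][SX2H0][#6] is the SMARTS for a thioether: an aliphatic sulfur bridging two carbons with no H on the sulfur.
The molecule carries 2 separate instances of a methylthio ether (-SCH3) meeting every constraint; each maps to a distinct set of atoms, giving 2 matches.

2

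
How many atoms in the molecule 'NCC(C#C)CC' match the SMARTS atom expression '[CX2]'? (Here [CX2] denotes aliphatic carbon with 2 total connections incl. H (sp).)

2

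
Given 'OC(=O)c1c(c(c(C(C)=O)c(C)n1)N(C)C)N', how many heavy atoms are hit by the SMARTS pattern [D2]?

The query [D2] means: atom with exactly two heavy-atom neighbours.
Check the 17 heavy atoms by environment: 1× n (aromatic, D2) → match; 5× c (aromatic, D3) → no; 1× N (D1) → no; 4× C (D1) → no; 1× N (D3) → no; 2× C (D3) → no; 3× O (D1) → no.
That gives 1 matching atom.

1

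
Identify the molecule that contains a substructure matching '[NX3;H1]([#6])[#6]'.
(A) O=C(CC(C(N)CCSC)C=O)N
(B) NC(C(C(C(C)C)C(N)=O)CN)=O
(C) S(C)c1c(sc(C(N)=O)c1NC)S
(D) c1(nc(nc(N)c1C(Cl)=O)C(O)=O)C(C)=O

C

[NX3;H1]([#6])[#6] describes a trivalent nitrogen with one H, bonded to two carbons (a secondary amine).
(A) has a primary amino group (-NH2) but the nitrogen has H2 and only one carbon neighbour.
(B) has a primary amino group (-NH2) but the nitrogen has H2 and only one carbon neighbour.
(C) contains an N-methylamino group (-NHCH3), which satisfies every atom and bond constraint.
(D) has a primary amino group (-NH2) but the nitrogen has H2 and only one carbon neighbour.
So the answer is (C).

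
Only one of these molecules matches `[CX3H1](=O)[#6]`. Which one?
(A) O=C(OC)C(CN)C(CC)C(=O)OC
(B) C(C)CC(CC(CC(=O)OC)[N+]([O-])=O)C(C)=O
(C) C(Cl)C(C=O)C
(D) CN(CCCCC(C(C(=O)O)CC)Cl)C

[CX3H1](=O)[#6] describes an sp2 carbon with one H, double-bonded to O and single-bonded to carbon (an aldehyde).
(A) has a methyl-ester group (-C(=O)OCH3) but the carbonyl carbon has H0, not H1.
(B) has a methyl-ester group (-C(=O)OCH3) but the carbonyl carbon has H0, not H1.
(C) contains an aldehyde (-CHO), which satisfies every atom and bond constraint.
(D) has a carboxylic acid group (-C(=O)OH) but the carbonyl carbon has H0 and is bonded to O, not H1.
So the answer is (C).

C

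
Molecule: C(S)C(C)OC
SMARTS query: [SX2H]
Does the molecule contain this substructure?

Yes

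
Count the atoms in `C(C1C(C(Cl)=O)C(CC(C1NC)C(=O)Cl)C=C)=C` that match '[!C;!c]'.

5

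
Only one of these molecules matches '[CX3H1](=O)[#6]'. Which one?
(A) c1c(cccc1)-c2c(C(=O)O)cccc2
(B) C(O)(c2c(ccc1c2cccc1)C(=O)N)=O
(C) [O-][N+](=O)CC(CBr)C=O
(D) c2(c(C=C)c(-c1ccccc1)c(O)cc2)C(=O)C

C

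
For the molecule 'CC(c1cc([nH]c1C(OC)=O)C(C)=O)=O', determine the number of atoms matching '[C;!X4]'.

3

The query [C;!X4] means: aliphatic carbon that does not have four total connections.
Check the 15 heavy atoms by environment: 1× n (aromatic, X3) → no; 4× c (aromatic, X3) → no; 3× C (X3) → match; 3× O (X1) → no; 3× C (X4) → no; 1× O (X2) → no.
That gives 3 matching atoms.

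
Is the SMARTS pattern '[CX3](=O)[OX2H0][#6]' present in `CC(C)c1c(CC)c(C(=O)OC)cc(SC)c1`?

Yes

The pattern [CX3](=O)[OX2H0][#6] describes a carbonyl carbon bonded to an oxygen that is itself bonded to carbon (no H on that O) — an ester.
The molecule carries a methyl-ester group (-C(=O)OCH3), whose atoms satisfy every constraint of the query, so the pattern matches.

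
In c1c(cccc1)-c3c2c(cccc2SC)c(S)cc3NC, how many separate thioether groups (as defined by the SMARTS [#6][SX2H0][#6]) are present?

[#6][SX2H0][#6] is the SMARTS for a thioether: an aliphatic sulfur bridging two carbons with no H on the sulfur.
Exactly one fragment in the molecule meets all constraints, giving 1 match.

1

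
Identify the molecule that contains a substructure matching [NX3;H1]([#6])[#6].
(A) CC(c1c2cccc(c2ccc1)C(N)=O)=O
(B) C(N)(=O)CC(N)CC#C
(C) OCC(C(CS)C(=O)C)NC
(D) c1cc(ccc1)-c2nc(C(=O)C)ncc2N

C

[NX3;H1]([#6])[#6] describes a trivalent nitrogen with one H, bonded to two carbons (a secondary amine).
(A) has a primary amide (-C(=O)NH2) but the -C(=O)NH2 nitrogen has H2, not H1.
(B) has a primary amino group (-NH2) but the nitrogen has H2 and only one carbon neighbour.
(C) contains an N-methylamino group (-NHCH3), which satisfies every atom and bond constraint.
(D) has a primary amino group (-NH2) but the nitrogen has H2 and only one carbon neighbour.
So the answer is (C).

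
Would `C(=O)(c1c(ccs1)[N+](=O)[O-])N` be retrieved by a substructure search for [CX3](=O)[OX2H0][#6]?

The pattern [CX3](=O)[OX2H0][#6] describes a carbonyl carbon bonded to an oxygen that is itself bonded to carbon (no H on that O) — an ester.
The closest candidate here is a primary amide (-C(=O)NH2), but the carbonyl is bonded to N, not to an O-C linkage. No other fragment satisfies the full query, so there is no match.

No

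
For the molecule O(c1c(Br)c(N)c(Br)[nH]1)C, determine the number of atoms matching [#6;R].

4

Check the 10 heavy atoms by environment: 1× n (aromatic, in 5-ring) → no; 4× c (aromatic, in 5-ring) → match; 1× N (acyclic) → no; 2× Br (acyclic) → no; 1× O (acyclic) → no; 1× C (acyclic) → no.
That gives 4 matching atoms.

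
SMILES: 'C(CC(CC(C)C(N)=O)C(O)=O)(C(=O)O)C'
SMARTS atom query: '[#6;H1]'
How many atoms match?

3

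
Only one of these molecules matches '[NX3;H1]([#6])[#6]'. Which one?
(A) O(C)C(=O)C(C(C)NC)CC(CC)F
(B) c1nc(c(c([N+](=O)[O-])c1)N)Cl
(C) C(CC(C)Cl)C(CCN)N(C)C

[NX3;H1]([#6])[#6] describes a trivalent nitrogen with one H, bonded to two carbons (a secondary amine).
(A) contains an N-methylamino group (-NHCH3), which satisfies every atom and bond constraint.
(B) has a primary amino group (-NH2) but the nitrogen has H2 and only one carbon neighbour.
(C) has a dimethylamino group (-N(CH3)2) but the nitrogen has H0, not H1.
So the answer is (A).

A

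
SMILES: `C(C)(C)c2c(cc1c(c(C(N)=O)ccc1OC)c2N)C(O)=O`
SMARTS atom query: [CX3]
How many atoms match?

Check the 22 heavy atoms by environment: 10× c (aromatic, X3) → no; 4× C (X4) → no; 2× C (X3) → match; 2× O (X1) → no; 2× O (X2) → no; 2× N (X3) → no.
That gives 2 matching atoms.

2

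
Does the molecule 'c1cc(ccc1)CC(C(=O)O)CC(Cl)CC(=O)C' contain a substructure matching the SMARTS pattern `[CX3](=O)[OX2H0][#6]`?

The pattern [CX3](=O)[OX2H0][#6] describes a carbonyl carbon bonded to an oxygen that is itself bonded to carbon (no H on that O) — an ester.
The closest candidate here is a carboxylic acid group (-C(=O)OH), but the singly-bonded O carries H (OX2H1, not H0). No other fragment satisfies the full query, so there is no match.

No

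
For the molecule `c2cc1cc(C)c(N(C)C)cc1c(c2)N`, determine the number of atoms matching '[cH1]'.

Check the 15 heavy atoms by environment: 5× c (aromatic, H0) → no; 5× c (aromatic, H1) → match; 1× N (H2) → no; 1× N (H0) → no; 3× C (H3) → no.
That gives 5 matching atoms.

5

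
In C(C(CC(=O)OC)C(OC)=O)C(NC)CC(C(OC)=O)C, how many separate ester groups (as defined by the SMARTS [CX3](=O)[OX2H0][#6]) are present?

3

[CX3](=O)[OX2H0][#6] is the SMARTS for an ester: a carbonyl carbon bonded to an oxygen that is itself bonded to carbon (no H on that O).
The molecule carries 3 separate instances of a methyl-ester group (-C(=O)OCH3) meeting every constraint; each maps to a distinct set of atoms, giving 3 matches.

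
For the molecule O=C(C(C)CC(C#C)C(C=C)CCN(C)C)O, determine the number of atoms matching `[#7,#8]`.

3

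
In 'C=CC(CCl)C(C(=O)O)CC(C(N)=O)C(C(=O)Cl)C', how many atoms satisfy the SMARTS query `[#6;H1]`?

The query [#6;H1] means: any carbon bearing exactly one hydrogen.
Check the 19 heavy atoms by environment: 1× C (H3) → no; 5× C (H1) → match; 3× C (H2) → no; 3× C (H0) → no; 3× O (H0) → no; 2× Cl (H0) → no; 1× N (H2) → no; 1× O (H1) → no.
That gives 5 matching atoms.

5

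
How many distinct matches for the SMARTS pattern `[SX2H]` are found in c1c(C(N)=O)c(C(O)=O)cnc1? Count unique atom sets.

[SX2H] is the SMARTS for a thiol: an aliphatic sulfur with two connections, one being H.
No fragment in the molecule satisfies every constraint, giving 0 matches.

0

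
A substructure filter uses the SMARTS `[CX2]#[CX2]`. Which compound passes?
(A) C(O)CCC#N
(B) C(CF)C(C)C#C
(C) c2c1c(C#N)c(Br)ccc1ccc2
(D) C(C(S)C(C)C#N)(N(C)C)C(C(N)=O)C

B

[CX2]#[CX2] describes a carbon-carbon triple bond (an alkyne).
(A) has a nitrile (-C#N) but the triple bond is C#N, not C#C.
(B) contains an ethynyl group (-C#CH), which satisfies every atom and bond constraint.
(C) has a nitrile (-C#N) but the triple bond is C#N, not C#C.
(D) has a nitrile (-C#N) but the triple bond is C#N, not C#C.
So the answer is (B).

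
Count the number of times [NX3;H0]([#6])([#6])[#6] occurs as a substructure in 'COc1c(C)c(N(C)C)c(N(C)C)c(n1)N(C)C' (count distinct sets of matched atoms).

3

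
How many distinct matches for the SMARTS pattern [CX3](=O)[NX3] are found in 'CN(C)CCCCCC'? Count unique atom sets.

[CX3](=O)[NX3] is the SMARTS for an amide: a carbonyl carbon bonded to a trivalent nitrogen.
No fragment in the molecule satisfies every constraint, giving 0 matches.

0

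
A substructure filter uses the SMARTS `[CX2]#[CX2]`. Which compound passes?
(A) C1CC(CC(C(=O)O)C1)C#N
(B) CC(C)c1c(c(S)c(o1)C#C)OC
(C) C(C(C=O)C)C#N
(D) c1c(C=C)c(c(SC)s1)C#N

B

[CX2]#[CX2] describes a carbon-carbon triple bond (an alkyne).
(A) has a nitrile (-C#N) but the triple bond is C#N, not C#C.
(B) contains an ethynyl group (-C#CH), which satisfies every atom and bond constraint.
(C) has a nitrile (-C#N) but the triple bond is C#N, not C#C.
(D) has a vinyl group (-CH=CH2) but the C=C is a double bond; both carbons are CX3, not CX2.
So the answer is (B).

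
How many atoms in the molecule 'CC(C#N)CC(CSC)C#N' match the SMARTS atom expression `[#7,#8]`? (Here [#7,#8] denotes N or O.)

The query [#7,#8] means: nitrogen or oxygen (comma = OR).
Check the 11 heavy atoms by environment: 8× C → no; 1× S → no; 2× N → match.
That gives 2 matching atoms.

2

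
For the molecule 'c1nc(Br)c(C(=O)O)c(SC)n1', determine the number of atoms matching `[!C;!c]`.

The query [!C;!c] means: neither aliphatic nor aromatic carbon — same as [!#6].
Check the 12 heavy atoms by environment: 2× n (aromatic) → match; 4× c (aromatic) → no; 1× S → match; 2× C → no; 2× O → match; 1× Br → match.
Summing the matching environments: 2 + 1 + 2 + 1 = 6 matching atoms.

6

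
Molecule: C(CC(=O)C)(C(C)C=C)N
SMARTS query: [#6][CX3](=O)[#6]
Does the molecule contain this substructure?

The pattern [#6][CX3](=O)[#6] describes a carbonyl carbon (no H) flanked by two carbons — a ketone.
The molecule carries an acetyl/ketone group (-C(=O)CH3), whose atoms satisfy every constraint of the query, so the pattern matches.

Yes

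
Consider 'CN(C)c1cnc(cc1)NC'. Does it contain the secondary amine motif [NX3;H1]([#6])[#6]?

The pattern [NX3;H1]([#6])[#6] describes a trivalent nitrogen with one H, bonded to two carbons — a secondary amine.
The molecule carries an N-methylamino group (-NHCH3), whose atoms satisfy every constraint of the query, so the pattern matches.

Yes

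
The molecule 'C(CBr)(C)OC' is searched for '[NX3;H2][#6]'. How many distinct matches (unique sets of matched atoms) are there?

0

[NX3;H2][#6] is the SMARTS for a primary amine: a trivalent nitrogen with two H attached to carbon.
No fragment in the molecule satisfies every constraint, giving 0 matches.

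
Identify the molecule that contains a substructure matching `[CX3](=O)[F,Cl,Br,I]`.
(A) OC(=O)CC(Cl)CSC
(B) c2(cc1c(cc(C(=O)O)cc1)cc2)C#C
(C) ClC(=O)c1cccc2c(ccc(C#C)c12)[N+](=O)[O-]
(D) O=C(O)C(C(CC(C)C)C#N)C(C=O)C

C

[CX3](=O)[F,Cl,Br,I] describes a carbonyl carbon bonded to a halogen (an acyl halide).
(A) has a chloro substituent but the Cl is not on a carbonyl carbon.
(B) has a carboxylic acid group (-C(=O)OH) but the carbonyl is bonded to -OH, not to a halogen.
(C) contains an acyl chloride (-C(=O)Cl), which satisfies every atom and bond constraint.
(D) has a carboxylic acid group (-C(=O)OH) but the carbonyl is bonded to -OH, not to a halogen.
So the answer is (C).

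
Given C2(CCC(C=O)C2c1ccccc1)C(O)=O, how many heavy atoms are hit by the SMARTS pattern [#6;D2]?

Check the 16 heavy atoms by environment: 4× C (D3) → no; 3× C (D2) → match; 1× c (aromatic, D3) → no; 5× c (aromatic, D2) → match; 3× O (D1) → no.
Summing the matching environments: 3 + 5 = 8 matching atoms.

8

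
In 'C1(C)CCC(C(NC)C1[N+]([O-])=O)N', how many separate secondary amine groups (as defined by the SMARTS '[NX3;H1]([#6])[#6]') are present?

1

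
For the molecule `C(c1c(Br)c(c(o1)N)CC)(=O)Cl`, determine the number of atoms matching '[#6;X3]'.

5

The query [#6;X3] means: any carbon (aromatic or not) with three total connections.
Check the 12 heavy atoms by environment: 1× o (aromatic, X2) → no; 4× c (aromatic, X3) → match; 1× C (X3) → match; 1× O (X1) → no; 1× Cl (X1) → no; 1× Br (X1) → no; 1× N (X3) → no; 2× C (X4) → no.
Summing the matching environments: 4 + 1 = 5 matching atoms.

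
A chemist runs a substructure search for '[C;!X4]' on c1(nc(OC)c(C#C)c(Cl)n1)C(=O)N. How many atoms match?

3

The query [C;!X4] means: aliphatic carbon that does not have four total connections.
Check the 14 heavy atoms by environment: 2× n (aromatic, X2) → no; 4× c (aromatic, X3) → no; 1× Cl (X1) → no; 1× C (X3) → match; 1× O (X1) → no; 1× N (X3) → no; 2× C (X2) → match; 1× O (X2) → no; 1× C (X4) → no.
Summing the matching environments: 1 + 2 = 3 matching atoms.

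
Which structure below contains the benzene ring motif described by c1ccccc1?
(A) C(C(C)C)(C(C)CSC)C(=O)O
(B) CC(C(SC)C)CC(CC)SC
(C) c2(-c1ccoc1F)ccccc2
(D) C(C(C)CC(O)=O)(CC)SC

c1ccccc1 describes six aromatic carbons in a ring (a benzene ring).
(A) has a methyl group (-CH3) but no six-membered all-carbon aromatic ring is present.
(B) has a methyl group (-CH3) but no six-membered all-carbon aromatic ring is present.
(C) contains a phenyl ring, which satisfies every atom and bond constraint.
(D) has a methyl group (-CH3) but no six-membered all-carbon aromatic ring is present.
So the answer is (C).

C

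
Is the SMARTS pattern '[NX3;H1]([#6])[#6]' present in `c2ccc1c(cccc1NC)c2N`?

Yes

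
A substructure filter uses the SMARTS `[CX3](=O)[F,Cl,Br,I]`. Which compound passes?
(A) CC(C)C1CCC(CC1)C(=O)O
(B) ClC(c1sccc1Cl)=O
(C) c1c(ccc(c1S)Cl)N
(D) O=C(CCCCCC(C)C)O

B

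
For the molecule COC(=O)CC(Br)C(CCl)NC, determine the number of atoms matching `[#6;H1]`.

The query [#6;H1] means: any carbon bearing exactly one hydrogen.
Check the 12 heavy atoms by environment: 2× C (H2) → no; 2× C (H1) → match; 1× Cl (H0) → no; 1× Br (H0) → no; 1× N (H1) → no; 2× C (H3) → no; 1× C (H0) → no; 2× O (H0) → no.
That gives 2 matching atoms.

2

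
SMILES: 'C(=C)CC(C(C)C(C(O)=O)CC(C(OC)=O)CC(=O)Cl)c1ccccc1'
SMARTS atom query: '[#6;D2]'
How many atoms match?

Check the 26 heavy atoms by environment: 4× C (D2) → match; 7× C (D3) → no; 3× C (D1) → no; 4× O (D1) → no; 1× Cl (D1) → no; 1× c (aromatic, D3) → no; 5× c (aromatic, D2) → match; 1× O (D2) → no.
Summing the matching environments: 4 + 5 = 9 matching atoms.

9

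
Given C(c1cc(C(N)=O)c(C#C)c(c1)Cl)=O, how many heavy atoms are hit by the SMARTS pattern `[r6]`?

6

Check the 14 heavy atoms by environment: 6× c (aromatic, in 6-ring) → match; 4× C (acyclic) → no; 2× O (acyclic) → no; 1× N (acyclic) → no; 1× Cl (acyclic) → no.
That gives 6 matching atoms.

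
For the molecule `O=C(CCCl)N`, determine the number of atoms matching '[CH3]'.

0

Check the 6 heavy atoms by environment: 2× C (H2) → no; 1× C (H0) → no; 1× O (H0) → no; 1× N (H2) → no; 1× Cl (H0) → no.
No environment satisfies the query, so 0 matching atoms.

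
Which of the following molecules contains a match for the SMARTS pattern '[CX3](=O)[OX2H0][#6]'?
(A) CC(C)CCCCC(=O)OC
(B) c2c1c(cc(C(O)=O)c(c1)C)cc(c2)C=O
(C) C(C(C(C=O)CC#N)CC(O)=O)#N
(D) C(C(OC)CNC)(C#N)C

A

[CX3](=O)[OX2H0][#6] describes a carbonyl carbon bonded to an oxygen that is itself bonded to carbon (no H on that O) (an ester).
(A) contains a methyl-ester group (-C(=O)OCH3), which satisfies every atom and bond constraint.
(B) has a carboxylic acid group (-C(=O)OH) but the singly-bonded O carries H (OX2H1, not H0).
(C) has a carboxylic acid group (-C(=O)OH) but the singly-bonded O carries H (OX2H1, not H0).
(D) has a methoxy ether (-OCH3) but the ether oxygen is not adjacent to a C=O carbon.
So the answer is (A).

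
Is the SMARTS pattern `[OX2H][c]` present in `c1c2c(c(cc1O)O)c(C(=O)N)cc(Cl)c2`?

The pattern [OX2H][c] describes a hydroxyl oxygen attached to an aromatic carbon — a phenol.
The molecule carries a hydroxyl group (-OH), whose atoms satisfy every constraint of the query, so the pattern matches.

Yes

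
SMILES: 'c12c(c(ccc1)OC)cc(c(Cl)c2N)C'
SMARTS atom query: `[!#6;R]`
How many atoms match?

The query [!#6;R] means: non-carbon atom that is part of a ring.
Check the 15 heavy atoms by environment: 10× c (aromatic, in 6-ring) → no; 1× N (acyclic) → no; 2× C (acyclic) → no; 1× Cl (acyclic) → no; 1× O (acyclic) → no.
No environment satisfies the query, so 0 matching atoms.

0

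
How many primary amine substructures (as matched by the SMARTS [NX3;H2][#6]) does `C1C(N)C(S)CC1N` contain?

[NX3;H2][#6] is the SMARTS for a primary amine: a trivalent nitrogen with two H attached to carbon.
The molecule carries 2 separate instances of a primary amino group (-NH2) meeting every constraint; each maps to a distinct set of atoms, giving 2 matches.

2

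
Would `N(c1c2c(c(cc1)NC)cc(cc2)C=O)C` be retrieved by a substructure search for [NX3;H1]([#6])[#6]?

Yes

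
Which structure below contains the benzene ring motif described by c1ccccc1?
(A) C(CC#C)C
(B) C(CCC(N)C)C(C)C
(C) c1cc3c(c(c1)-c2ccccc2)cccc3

C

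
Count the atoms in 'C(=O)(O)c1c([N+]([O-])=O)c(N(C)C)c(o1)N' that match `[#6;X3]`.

The query [#6;X3] means: any carbon (aromatic or not) with three total connections.
Check the 15 heavy atoms by environment: 1× o (aromatic, X2) → no; 4× c (aromatic, X3) → match; 2× N (X3) → no; 2× C (X4) → no; 1× N (charge +1, X3) → no; 1× O (charge -1, X1) → no; 2× O (X1) → no; 1× C (X3) → match; 1× O (X2) → no.
Summing the matching environments: 4 + 1 = 5 matching atoms.

5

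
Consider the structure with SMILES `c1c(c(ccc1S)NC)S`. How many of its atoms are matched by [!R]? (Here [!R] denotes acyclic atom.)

4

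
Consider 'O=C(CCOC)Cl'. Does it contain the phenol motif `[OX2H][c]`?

No

The pattern [OX2H][c] describes a hydroxyl oxygen attached to an aromatic carbon — a phenol.
The closest candidate here is a methoxy ether (-OCH3), but the oxygen has H0, not H1. No other fragment satisfies the full query, so there is no match.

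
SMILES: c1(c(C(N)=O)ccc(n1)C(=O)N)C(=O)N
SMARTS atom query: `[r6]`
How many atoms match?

6

The query [r6] means: r6 matches atoms in a six-membered ring.
Check the 15 heavy atoms by environment: 1× n (aromatic, in 6-ring) → match; 5× c (aromatic, in 6-ring) → match; 3× C (acyclic) → no; 3× O (acyclic) → no; 3× N (acyclic) → no.
Summing the matching environments: 1 + 5 = 6 matching atoms.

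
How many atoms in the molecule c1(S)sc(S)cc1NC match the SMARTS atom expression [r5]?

5

The query [r5] means: r5 matches atoms in a five-membered ring.
Check the 9 heavy atoms by environment: 1× s (aromatic, in 5-ring) → match; 4× c (aromatic, in 5-ring) → match; 1× N (acyclic) → no; 1× C (acyclic) → no; 2× S (acyclic) → no.
Summing the matching environments: 1 + 4 = 5 matching atoms.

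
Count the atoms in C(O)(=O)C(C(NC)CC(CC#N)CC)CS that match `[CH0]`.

2

The query [CH0] means: aliphatic carbon with no attached hydrogen.
Check the 16 heavy atoms by environment: 4× C (H2) → no; 3× C (H1) → no; 2× C (H0) → match; 1× O (H0) → no; 1× O (H1) → no; 1× N (H0) → no; 2× C (H3) → no; 1× S (H1) → no; 1× N (H1) → no.
That gives 2 matching atoms.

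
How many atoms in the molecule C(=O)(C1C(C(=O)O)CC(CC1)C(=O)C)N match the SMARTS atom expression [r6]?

6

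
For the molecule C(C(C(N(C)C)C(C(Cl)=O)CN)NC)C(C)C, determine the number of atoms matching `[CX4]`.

Check the 17 heavy atoms by environment: 11× C (X4) → match; 3× N (X3) → no; 1× C (X3) → no; 1× O (X1) → no; 1× Cl (X1) → no.
That gives 11 matching atoms.

11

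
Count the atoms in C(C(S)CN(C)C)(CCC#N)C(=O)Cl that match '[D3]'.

Check the 14 heavy atoms by environment: 4× C (D2) → no; 3× C (D3) → match; 1× O (D1) → no; 1× Cl (D1) → no; 1× S (D1) → no; 1× N (D1) → no; 1× N (D3) → match; 2× C (D1) → no.
Summing the matching environments: 3 + 1 = 4 matching atoms.

4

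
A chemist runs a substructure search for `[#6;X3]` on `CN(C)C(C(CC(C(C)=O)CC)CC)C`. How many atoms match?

1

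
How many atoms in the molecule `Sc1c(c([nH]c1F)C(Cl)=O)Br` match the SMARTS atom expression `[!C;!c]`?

The query [!C;!c] means: neither aliphatic nor aromatic carbon — same as [!#6].
Check the 11 heavy atoms by environment: 1× n (aromatic) → match; 4× c (aromatic) → no; 1× F → match; 1× Br → match; 1× C → no; 1× O → match; 1× Cl → match; 1× S → match.
Summing the matching environments: 1 + 1 + 1 + 1 + 1 + 1 = 6 matching atoms.

6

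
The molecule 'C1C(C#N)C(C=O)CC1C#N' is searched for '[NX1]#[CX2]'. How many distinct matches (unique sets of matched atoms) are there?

[NX1]#[CX2] is the SMARTS for a nitrile: a nitrogen triple-bonded to a two-connected carbon.
The molecule carries 2 separate instances of a nitrile (-C#N) meeting every constraint; each maps to a distinct set of atoms, giving 2 matches.

2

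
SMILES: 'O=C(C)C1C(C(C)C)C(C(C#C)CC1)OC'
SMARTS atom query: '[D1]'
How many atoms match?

6

The query [D1] means: atom with exactly one heavy-atom neighbour (degree 1).
Check the 16 heavy atoms by environment: 6× C (D3) → no; 3× C (D2) → no; 5× C (D1) → match; 1× O (D1) → match; 1× O (D2) → no.
Summing the matching environments: 5 + 1 = 6 matching atoms.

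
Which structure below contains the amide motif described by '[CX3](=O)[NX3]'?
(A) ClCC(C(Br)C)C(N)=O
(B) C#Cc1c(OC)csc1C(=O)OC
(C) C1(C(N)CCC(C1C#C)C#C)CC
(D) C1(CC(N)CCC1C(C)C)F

A

[CX3](=O)[NX3] describes a carbonyl carbon bonded to a trivalent nitrogen (an amide).
(A) contains a primary amide (-C(=O)NH2), which satisfies every atom and bond constraint.
(B) has a methyl-ester group (-C(=O)OCH3) but the carbonyl is bonded to O, not to an NX3 nitrogen.
(C) has a primary amino group (-NH2) but the -NH2 is not attached to a carbonyl carbon.
(D) has a primary amino group (-NH2) but the -NH2 is not attached to a carbonyl carbon.
So the answer is (A).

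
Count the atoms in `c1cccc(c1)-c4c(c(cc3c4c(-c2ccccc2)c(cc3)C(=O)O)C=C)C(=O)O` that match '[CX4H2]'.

0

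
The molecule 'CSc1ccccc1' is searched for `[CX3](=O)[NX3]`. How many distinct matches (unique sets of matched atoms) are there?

0

[CX3](=O)[NX3] is the SMARTS for an amide: a carbonyl carbon bonded to a trivalent nitrogen.
No fragment in the molecule satisfies every constraint, giving 0 matches.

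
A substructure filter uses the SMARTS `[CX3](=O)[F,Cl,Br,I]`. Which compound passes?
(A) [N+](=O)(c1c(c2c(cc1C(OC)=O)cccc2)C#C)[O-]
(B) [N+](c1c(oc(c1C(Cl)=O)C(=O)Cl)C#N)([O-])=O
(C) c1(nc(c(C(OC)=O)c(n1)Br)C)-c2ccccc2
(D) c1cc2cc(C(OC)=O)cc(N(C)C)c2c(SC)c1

B

[CX3](=O)[F,Cl,Br,I] describes a carbonyl carbon bonded to a halogen (an acyl halide).
(A) has a methyl-ester group (-C(=O)OCH3) but the carbonyl is bonded to -O-C, not to a halogen.
(B) contains an acyl chloride (-C(=O)Cl), which satisfies every atom and bond constraint.
(C) has a methyl-ester group (-C(=O)OCH3) but the carbonyl is bonded to -O-C, not to a halogen.
(D) has a methyl-ester group (-C(=O)OCH3) but the carbonyl is bonded to -O-C, not to a halogen.
So the answer is (B).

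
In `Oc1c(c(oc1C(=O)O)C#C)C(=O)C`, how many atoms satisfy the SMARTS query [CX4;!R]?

The query [CX4;!R] means: aliphatic carbon with four total connections, not in a ring.
Check the 14 heavy atoms by environment: 1× o (aromatic, X2, in 5-ring) → no; 4× c (aromatic, X3, in 5-ring) → no; 2× O (X2, acyclic) → no; 2× C (X2, acyclic) → no; 2× C (X3, acyclic) → no; 2× O (X1, acyclic) → no; 1× C (X4, acyclic) → match.
That gives 1 matching atom.

1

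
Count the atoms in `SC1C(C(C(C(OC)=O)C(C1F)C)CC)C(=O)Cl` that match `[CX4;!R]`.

Check the 18 heavy atoms by environment: 6× C (X4, in 6-ring) → no; 1× F (X1, acyclic) → no; 2× C (X3, acyclic) → no; 2× O (X1, acyclic) → no; 1× Cl (X1, acyclic) → no; 1× O (X2, acyclic) → no; 4× C (X4, acyclic) → match; 1× S (X2, acyclic) → no.
That gives 4 matching atoms.

4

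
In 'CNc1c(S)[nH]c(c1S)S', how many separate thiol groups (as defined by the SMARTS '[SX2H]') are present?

3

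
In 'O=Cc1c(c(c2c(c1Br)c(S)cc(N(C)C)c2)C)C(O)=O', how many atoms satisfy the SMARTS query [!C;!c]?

6

The query [!C;!c] means: neither aliphatic nor aromatic carbon — same as [!#6].
Check the 21 heavy atoms by environment: 10× c (aromatic) → no; 5× C → no; 3× O → match; 1× S → match; 1× Br → match; 1× N → match.
Summing the matching environments: 3 + 1 + 1 + 1 = 6 matching atoms.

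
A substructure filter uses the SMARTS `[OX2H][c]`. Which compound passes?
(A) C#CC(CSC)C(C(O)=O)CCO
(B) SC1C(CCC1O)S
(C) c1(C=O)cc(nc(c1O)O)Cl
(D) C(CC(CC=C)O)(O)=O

C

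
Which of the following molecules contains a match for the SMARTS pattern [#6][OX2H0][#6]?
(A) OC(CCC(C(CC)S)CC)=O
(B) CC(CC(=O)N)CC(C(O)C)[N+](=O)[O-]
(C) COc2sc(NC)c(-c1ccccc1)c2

C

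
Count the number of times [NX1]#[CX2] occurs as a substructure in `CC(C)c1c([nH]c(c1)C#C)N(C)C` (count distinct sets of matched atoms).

0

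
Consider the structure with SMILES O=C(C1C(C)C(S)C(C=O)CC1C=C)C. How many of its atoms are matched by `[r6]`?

Check the 15 heavy atoms by environment: 6× C (in 6-ring) → match; 6× C (acyclic) → no; 2× O (acyclic) → no; 1× S (acyclic) → no.
That gives 6 matching atoms.

6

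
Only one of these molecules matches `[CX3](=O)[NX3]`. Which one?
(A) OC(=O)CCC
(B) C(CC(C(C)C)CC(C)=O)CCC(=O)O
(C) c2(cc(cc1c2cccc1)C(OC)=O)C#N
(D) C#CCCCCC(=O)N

D

[CX3](=O)[NX3] describes a carbonyl carbon bonded to a trivalent nitrogen (an amide).
(A) has a carboxylic acid group (-C(=O)OH) but the carbonyl is bonded to O, not to an NX3 nitrogen.
(B) has a carboxylic acid group (-C(=O)OH) but the carbonyl is bonded to O, not to an NX3 nitrogen.
(C) has a methyl-ester group (-C(=O)OCH3) but the carbonyl is bonded to O, not to an NX3 nitrogen.
(D) contains a primary amide (-C(=O)NH2), which satisfies every atom and bond constraint.
So the answer is (D).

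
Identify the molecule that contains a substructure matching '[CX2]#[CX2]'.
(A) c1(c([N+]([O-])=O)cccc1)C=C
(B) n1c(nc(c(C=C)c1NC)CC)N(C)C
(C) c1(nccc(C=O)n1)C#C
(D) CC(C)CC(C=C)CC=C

C

[CX2]#[CX2] describes a carbon-carbon triple bond (an alkyne).
(A) has a vinyl group (-CH=CH2) but the C=C is a double bond; both carbons are CX3, not CX2.
(B) has a vinyl group (-CH=CH2) but the C=C is a double bond; both carbons are CX3, not CX2.
(C) contains an ethynyl group (-C#CH), which satisfies every atom and bond constraint.
(D) has a vinyl group (-CH=CH2) but the C=C is a double bond; both carbons are CX3, not CX2.
So the answer is (C).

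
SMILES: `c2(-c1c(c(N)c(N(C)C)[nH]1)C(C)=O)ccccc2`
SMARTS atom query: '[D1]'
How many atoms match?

5

Check the 18 heavy atoms by environment: 1× n (aromatic, D2) → no; 5× c (aromatic, D3) → no; 5× c (aromatic, D2) → no; 1× N (D3) → no; 3× C (D1) → match; 1× N (D1) → match; 1× C (D3) → no; 1× O (D1) → match.
Summing the matching environments: 3 + 1 + 1 = 5 matching atoms.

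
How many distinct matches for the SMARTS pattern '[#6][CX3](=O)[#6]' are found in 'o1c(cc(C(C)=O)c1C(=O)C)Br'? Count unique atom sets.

2

[#6][CX3](=O)[#6] is the SMARTS for a ketone: a carbonyl carbon (no H) flanked by two carbons.
The molecule carries 2 separate instances of an acetyl/ketone group (-C(=O)CH3) meeting every constraint; each maps to a distinct set of atoms, giving 2 matches.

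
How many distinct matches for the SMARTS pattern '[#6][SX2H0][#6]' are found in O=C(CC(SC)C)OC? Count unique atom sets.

1

[#6][SX2H0][#6] is the SMARTS for a thioether: an aliphatic sulfur bridging two carbons with no H on the sulfur.
Exactly one fragment in the molecule meets all constraints, giving 1 match.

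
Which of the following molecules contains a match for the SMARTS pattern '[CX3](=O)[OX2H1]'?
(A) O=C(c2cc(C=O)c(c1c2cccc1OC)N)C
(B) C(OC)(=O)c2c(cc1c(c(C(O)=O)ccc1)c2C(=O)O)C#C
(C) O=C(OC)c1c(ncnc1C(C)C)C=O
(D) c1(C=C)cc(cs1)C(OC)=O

[CX3](=O)[OX2H1] describes an sp2 carbon double-bonded to O and single-bonded to an -OH oxygen (a carboxylic acid).
(A) has an aldehyde (-CHO) but there is no singly-bonded oxygen on the carbonyl carbon.
(B) contains a carboxylic acid group (-C(=O)OH), which satisfies every atom and bond constraint.
(C) has an aldehyde (-CHO) but there is no singly-bonded oxygen on the carbonyl carbon.
(D) has a methyl-ester group (-C(=O)OCH3) but the singly-bonded O has no H (OX2H0, not OX2H1).
So the answer is (B).

B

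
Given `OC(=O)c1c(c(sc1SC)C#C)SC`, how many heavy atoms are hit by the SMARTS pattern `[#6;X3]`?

5

The query [#6;X3] means: any carbon (aromatic or not) with three total connections.
Check the 14 heavy atoms by environment: 1× s (aromatic, X2) → no; 4× c (aromatic, X3) → match; 2× C (X2) → no; 2× S (X2) → no; 2× C (X4) → no; 1× C (X3) → match; 1× O (X1) → no; 1× O (X2) → no.
Summing the matching environments: 4 + 1 = 5 matching atoms.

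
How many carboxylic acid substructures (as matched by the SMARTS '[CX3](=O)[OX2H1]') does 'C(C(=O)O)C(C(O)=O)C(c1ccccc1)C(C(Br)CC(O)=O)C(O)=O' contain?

[CX3](=O)[OX2H1] is the SMARTS for a carboxylic acid: an sp2 carbon double-bonded to O and single-bonded to an -OH oxygen.
The molecule carries 4 separate instances of a carboxylic acid group (-C(=O)OH) meeting every constraint; each maps to a distinct set of atoms, giving 4 matches.

4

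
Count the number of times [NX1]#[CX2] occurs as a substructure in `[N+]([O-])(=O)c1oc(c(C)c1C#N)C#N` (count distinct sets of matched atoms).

2

[NX1]#[CX2] is the SMARTS for a nitrile: a nitrogen triple-bonded to a two-connected carbon.
The molecule carries 2 separate instances of a nitrile (-C#N) meeting every constraint; each maps to a distinct set of atoms, giving 2 matches.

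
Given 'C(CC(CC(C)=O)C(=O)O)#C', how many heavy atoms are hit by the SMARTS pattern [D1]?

5

Check the 11 heavy atoms by environment: 3× C (D2) → no; 3× C (D3) → no; 3× O (D1) → match; 2× C (D1) → match.
Summing the matching environments: 3 + 2 = 5 matching atoms.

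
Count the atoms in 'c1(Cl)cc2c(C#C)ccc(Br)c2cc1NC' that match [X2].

2

Check the 16 heavy atoms by environment: 10× c (aromatic, X3) → no; 1× Cl (X1) → no; 2× C (X2) → match; 1× N (X3) → no; 1× C (X4) → no; 1× Br (X1) → no.
That gives 2 matching atoms.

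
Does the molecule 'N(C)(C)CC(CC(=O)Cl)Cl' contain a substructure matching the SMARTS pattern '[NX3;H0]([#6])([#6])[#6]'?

Yes

The pattern [NX3;H0]([#6])([#6])[#6] describes a trivalent nitrogen with no H, bonded to three carbons — a tertiary amine.
The molecule carries a dimethylamino group (-N(CH3)2), whose atoms satisfy every constraint of the query, so the pattern matches.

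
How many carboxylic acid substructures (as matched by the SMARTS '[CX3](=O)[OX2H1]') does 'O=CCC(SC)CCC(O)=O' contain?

[CX3](=O)[OX2H1] is the SMARTS for a carboxylic acid: an sp2 carbon double-bonded to O and single-bonded to an -OH oxygen.
Exactly one fragment in the molecule meets all constraints, giving 1 match.

1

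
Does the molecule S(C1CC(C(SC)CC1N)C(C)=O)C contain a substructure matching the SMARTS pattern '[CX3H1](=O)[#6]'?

The pattern [CX3H1](=O)[#6] describes an sp2 carbon with one H, double-bonded to O and single-bonded to carbon — an aldehyde.
The closest candidate here is an acetyl/ketone group (-C(=O)CH3), but the carbonyl carbon has H0 (two carbon neighbours), not H1. No other fragment satisfies the full query, so there is no match.

No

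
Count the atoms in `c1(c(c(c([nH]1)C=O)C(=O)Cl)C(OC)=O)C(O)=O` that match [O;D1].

The query [O;D1] means: aliphatic oxygen bonded to exactly one heavy atom.
Check the 17 heavy atoms by environment: 1× n (aromatic, D2) → no; 4× c (aromatic, D3) → no; 3× C (D3) → no; 5× O (D1) → match; 1× Cl (D1) → no; 1× O (D2) → no; 1× C (D1) → no; 1× C (D2) → no.
That gives 5 matching atoms.

5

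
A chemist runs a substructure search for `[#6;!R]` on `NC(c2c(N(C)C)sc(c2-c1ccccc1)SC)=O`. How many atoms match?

4

Check the 19 heavy atoms by environment: 1× s (aromatic, in 5-ring) → no; 4× c (aromatic, in 5-ring) → no; 6× c (aromatic, in 6-ring) → no; 1× S (acyclic) → no; 4× C (acyclic) → match; 2× N (acyclic) → no; 1× O (acyclic) → no.
That gives 4 matching atoms.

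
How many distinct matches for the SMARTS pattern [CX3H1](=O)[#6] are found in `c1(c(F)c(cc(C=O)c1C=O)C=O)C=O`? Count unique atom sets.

4

[CX3H1](=O)[#6] is the SMARTS for an aldehyde: an sp2 carbon with one H, double-bonded to O and single-bonded to carbon.
The molecule carries 4 separate instances of an aldehyde (-CHO) meeting every constraint; each maps to a distinct set of atoms, giving 4 matches.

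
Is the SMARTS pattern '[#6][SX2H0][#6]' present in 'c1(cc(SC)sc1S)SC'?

Yes

The pattern [#6][SX2H0][#6] describes an aliphatic sulfur bridging two carbons with no H on the sulfur — a thioether.
The molecule carries a methylthio ether (-SCH3), whose atoms satisfy every constraint of the query, so the pattern matches.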